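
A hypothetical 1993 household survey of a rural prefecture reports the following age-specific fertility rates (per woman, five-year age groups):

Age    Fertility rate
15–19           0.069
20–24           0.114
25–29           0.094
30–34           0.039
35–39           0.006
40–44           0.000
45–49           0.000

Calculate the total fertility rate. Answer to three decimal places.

Sum of ASFRs = 0.069 + 0.114 + 0.094 + 0.039 + 0.006 + 0.000 + 0.000 = 0.322
TFR = 5 × 0.322 = 1.61

1.610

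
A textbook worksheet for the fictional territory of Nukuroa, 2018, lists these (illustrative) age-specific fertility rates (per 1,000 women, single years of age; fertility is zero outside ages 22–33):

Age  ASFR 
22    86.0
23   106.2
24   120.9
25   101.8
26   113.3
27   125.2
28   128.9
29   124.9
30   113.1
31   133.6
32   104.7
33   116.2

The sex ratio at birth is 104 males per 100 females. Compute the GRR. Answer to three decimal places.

0.674

Proportion female at birth = 100 / (100 + 104) = 0.49020.
Sum of ASFRs = 86.0 + 106.2 + 120.9 + 101.8 + 113.3 + 125.2 + 128.9 + 124.9 + 113.1 + 133.6 + 104.7 + 116.2 = 1374.8
TFR = 1374.8 / 1000 = 1.3748
GRR = 0.49020 × 1.3748 = 0.67393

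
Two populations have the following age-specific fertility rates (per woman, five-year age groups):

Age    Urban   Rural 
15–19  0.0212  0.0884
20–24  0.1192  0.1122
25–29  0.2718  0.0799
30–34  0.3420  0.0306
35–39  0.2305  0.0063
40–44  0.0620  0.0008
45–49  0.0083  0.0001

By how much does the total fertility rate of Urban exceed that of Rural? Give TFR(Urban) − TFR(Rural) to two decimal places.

3.68

Urban:
  Sum of ASFRs = 0.0212 + 0.1192 + 0.2718 + 0.3420 + 0.2305 + 0.0620 + 0.0083 = 1.0550
  TFR = 5 × 1.0550 = 5.275
Rural:
  Sum of ASFRs = 0.0884 + 0.1122 + 0.0799 + 0.0306 + 0.0063 + 0.0008 + 0.0001 = 0.3183
  TFR = 5 × 0.3183 = 1.5915
Difference = 5.275 − 1.5915 = 3.6835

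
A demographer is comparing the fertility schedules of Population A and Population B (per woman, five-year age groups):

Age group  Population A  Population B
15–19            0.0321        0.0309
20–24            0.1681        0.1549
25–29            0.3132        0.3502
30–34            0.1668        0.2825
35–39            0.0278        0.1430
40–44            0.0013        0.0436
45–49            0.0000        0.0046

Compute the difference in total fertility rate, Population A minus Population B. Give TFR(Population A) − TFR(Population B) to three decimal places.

-1.502

Population A:
  Sum of ASFRs = 0.0321 + 0.1681 + 0.3132 + 0.1668 + 0.0278 + 0.0013 + 0.0000 = 0.7093
  TFR = 5 × 0.7093 = 3.5465
Population B:
  Sum of ASFRs = 0.0309 + 0.1549 + 0.3502 + 0.2825 + 0.1430 + 0.0436 + 0.0046 = 1.0097
  TFR = 5 × 1.0097 = 5.0485
Difference = 3.5465 − 5.0485 = -1.502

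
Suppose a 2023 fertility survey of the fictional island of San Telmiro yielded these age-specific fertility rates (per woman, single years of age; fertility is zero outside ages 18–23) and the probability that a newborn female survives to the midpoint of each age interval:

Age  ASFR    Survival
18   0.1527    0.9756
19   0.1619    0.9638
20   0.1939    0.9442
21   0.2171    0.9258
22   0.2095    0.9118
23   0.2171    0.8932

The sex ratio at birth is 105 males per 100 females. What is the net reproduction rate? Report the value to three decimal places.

Proportion female at birth = 100 / (100 + 105) = 0.48780.
Survival-weighted fertility by age (1·fₓ·Sₓ):
  18: 1 × 0.1527 × 0.9756 = 0.14897
  19: 1 × 0.1619 × 0.9638 = 0.15604
  20: 1 × 0.1939 × 0.9442 = 0.18308
  21: 1 × 0.2171 × 0.9258 = 0.20099
  22: 1 × 0.2095 × 0.9118 = 0.19102
  23: 1 × 0.2171 × 0.8932 = 0.19391
Sum = 1.07401
NRR = 0.48780 × 1.07401 = 0.52390
NRR < 1, so the cohort does not fully replace itself.

0.524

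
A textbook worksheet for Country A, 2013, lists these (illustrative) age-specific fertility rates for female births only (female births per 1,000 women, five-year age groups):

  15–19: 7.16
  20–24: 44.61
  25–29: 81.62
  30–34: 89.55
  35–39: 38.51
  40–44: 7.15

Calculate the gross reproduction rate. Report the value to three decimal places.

1.343

Sum of female ASFRs = 7.16 + 44.61 + 81.62 + 89.55 + 38.51 + 7.15 = 268.60
GRR = 5 × 268.60 / 1000 = 1.343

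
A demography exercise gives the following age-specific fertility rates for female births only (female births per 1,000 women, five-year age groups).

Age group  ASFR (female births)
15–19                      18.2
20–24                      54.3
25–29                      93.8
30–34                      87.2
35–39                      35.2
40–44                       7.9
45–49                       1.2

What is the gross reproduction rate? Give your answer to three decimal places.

Sum of female ASFRs = 18.2 + 54.3 + 93.8 + 87.2 + 35.2 + 7.9 + 1.2 = 297.8
GRR = 5 × 297.8 / 1000 = 1.489

1.489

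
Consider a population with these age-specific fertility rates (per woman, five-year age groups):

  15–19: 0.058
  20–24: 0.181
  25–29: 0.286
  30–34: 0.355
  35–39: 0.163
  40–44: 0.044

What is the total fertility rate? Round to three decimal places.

Sum of ASFRs = 0.058 + 0.181 + 0.286 + 0.355 + 0.163 + 0.044 = 1.087
TFR = 5 × 1.087 = 5.435

5.435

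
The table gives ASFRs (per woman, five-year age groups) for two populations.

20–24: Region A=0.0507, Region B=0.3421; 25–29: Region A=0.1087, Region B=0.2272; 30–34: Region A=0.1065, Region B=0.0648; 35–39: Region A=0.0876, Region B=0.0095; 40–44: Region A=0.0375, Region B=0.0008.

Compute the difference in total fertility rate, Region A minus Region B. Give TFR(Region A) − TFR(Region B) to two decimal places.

Region A:
  Sum of ASFRs = 0.0507 + 0.1087 + 0.1065 + 0.0876 + 0.0375 = 0.3910
  TFR = 5 × 0.3910 = 1.955
Region B:
  Sum of ASFRs = 0.3421 + 0.2272 + 0.0648 + 0.0095 + 0.0008 = 0.6444
  TFR = 5 × 0.6444 = 3.222
Difference = 1.955 − 3.222 = -1.267

-1.27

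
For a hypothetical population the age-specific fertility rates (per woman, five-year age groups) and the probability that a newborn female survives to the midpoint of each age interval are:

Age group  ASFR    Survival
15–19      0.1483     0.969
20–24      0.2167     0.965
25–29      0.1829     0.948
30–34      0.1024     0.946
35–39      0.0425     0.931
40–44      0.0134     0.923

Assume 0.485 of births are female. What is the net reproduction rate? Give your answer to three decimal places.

Proportion female at birth = 0.485.
Per-age-group product (5 × ASFR × survival probability):
  15–19: 5 × 0.1483 × 0.969 = 0.71851
  20–24: 5 × 0.2167 × 0.965 = 1.04558
  25–29: 5 × 0.1829 × 0.948 = 0.86695
  30–34: 5 × 0.1024 × 0.946 = 0.48435
  35–39: 5 × 0.0425 × 0.931 = 0.19784
  40–44: 5 × 0.0134 × 0.923 = 0.06184
Sum = 3.37507
NRR = 0.485 × 3.37507 = 1.63691
With NRR above 1 the population is above replacement fertility.

1.637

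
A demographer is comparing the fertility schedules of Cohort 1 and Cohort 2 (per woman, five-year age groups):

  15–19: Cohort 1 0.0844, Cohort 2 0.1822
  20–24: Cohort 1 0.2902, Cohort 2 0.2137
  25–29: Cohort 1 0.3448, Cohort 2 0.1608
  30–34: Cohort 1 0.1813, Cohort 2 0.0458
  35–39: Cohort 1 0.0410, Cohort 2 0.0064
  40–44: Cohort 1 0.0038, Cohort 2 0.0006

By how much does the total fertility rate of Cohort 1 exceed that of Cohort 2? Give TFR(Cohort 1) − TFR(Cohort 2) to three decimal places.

Cohort 1:
  Sum of ASFRs = 0.0844 + 0.2902 + 0.3448 + 0.1813 + 0.0410 + 0.0038 = 0.9455
  TFR = 5 × 0.9455 = 4.7275
Cohort 2:
  Sum of ASFRs = 0.1822 + 0.2137 + 0.1608 + 0.0458 + 0.0064 + 0.0006 = 0.6095
  TFR = 5 × 0.6095 = 3.0475
Difference = 4.7275 − 3.0475 = 1.68

1.680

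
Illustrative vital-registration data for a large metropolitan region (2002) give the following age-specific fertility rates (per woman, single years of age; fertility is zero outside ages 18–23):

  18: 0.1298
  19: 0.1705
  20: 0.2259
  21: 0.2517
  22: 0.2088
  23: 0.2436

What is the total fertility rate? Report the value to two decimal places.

Sum of ASFRs = 0.1298 + 0.1705 + 0.2259 + 0.2517 + 0.2088 + 0.2436 = 1.2303
TFR = 1.2303

1.23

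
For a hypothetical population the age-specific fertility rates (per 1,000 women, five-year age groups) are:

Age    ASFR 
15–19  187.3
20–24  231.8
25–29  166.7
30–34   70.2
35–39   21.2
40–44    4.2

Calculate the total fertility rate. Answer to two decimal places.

3.41

Sum of ASFRs = 187.3 + 231.8 + 166.7 + 70.2 + 21.2 + 4.2 = 681.4
TFR = 5 × 681.4 / 1000 = 3.407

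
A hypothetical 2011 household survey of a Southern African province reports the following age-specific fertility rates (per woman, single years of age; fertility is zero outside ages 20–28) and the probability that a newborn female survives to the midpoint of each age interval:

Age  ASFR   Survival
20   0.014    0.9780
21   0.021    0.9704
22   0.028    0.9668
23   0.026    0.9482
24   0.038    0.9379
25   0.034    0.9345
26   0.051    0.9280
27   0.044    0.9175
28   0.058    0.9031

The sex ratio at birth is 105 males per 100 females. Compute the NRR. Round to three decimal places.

0.143

Proportion female at birth = 100 / (100 + 105) = 0.48780.
Survival-weighted fertility by age (1·fₓ·Sₓ):
  20: 1 × 0.014 × 0.9780 = 0.01369
  21: 1 × 0.021 × 0.9704 = 0.02038
  22: 1 × 0.028 × 0.9668 = 0.02707
  23: 1 × 0.026 × 0.9482 = 0.02465
  24: 1 × 0.038 × 0.9379 = 0.03564
  25: 1 × 0.034 × 0.9345 = 0.03177
  26: 1 × 0.051 × 0.9280 = 0.04733
  27: 1 × 0.044 × 0.9175 = 0.04037
  28: 1 × 0.058 × 0.9031 = 0.05238
Sum = 0.29328
NRR = 0.48780 × 0.29328 = 0.14306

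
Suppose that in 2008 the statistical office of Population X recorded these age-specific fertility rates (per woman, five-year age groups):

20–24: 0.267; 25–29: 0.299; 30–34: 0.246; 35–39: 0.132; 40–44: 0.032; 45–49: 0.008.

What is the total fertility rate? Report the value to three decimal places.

Sum of ASFRs = 0.267 + 0.299 + 0.246 + 0.132 + 0.032 + 0.008 = 0.984
TFR = 5 × 0.984 = 4.92

4.920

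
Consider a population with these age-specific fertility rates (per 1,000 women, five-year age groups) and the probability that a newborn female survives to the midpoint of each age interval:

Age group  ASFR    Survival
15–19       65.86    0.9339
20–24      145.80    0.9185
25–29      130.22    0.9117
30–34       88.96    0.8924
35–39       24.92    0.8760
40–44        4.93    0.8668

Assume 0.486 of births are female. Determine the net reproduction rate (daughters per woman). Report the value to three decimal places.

1.020

Proportion female at birth = 0.486.
Weighting each age-specific rate by interval width and survival:
  15–19: 5 × 65.86/1000 × 0.9339 = 0.30753
  20–24: 5 × 145.80/1000 × 0.9185 = 0.66959
  25–29: 5 × 130.22/1000 × 0.9117 = 0.59361
  30–34: 5 × 88.96/1000 × 0.8924 = 0.39694
  35–39: 5 × 24.92/1000 × 0.8760 = 0.10915
  40–44: 5 × 4.93/1000 × 0.8668 = 0.02137
Sum = 2.09819
NRR = 0.486 × 2.09819 = 1.01972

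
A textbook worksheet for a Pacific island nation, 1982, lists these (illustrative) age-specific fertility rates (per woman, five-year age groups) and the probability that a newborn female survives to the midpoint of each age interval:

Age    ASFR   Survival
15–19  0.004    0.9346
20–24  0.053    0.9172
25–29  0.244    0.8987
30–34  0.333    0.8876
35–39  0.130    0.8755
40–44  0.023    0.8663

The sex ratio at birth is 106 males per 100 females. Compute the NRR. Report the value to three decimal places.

1.701

Proportion female at birth = 100 / (100 + 106) = 0.48544.
Weighting each age-specific rate by interval width and survival:
  15–19: 5 × 0.004 × 0.9346 = 0.01869
  20–24: 5 × 0.053 × 0.9172 = 0.24306
  25–29: 5 × 0.244 × 0.8987 = 1.09641
  30–34: 5 × 0.333 × 0.8876 = 1.47785
  35–39: 5 × 0.130 × 0.8755 = 0.56908
  40–44: 5 × 0.023 × 0.8663 = 0.09962
Sum = 3.50471
NRR = 0.48544 × 3.50471 = 1.70133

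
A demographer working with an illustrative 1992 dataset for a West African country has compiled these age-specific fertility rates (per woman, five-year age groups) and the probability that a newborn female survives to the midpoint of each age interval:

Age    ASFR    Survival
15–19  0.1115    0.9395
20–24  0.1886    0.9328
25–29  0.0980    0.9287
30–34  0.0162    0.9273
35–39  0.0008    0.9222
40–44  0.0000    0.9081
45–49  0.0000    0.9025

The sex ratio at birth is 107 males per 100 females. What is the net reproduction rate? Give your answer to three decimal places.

Proportion female at birth = 100 / (100 + 107) = 0.48309.
Survival-weighted fertility by age (5·fₓ·Sₓ):
  15–19: 5 × 0.1115 × 0.9395 = 0.52377
  20–24: 5 × 0.1886 × 0.9328 = 0.87963
  25–29: 5 × 0.0980 × 0.9287 = 0.45506
  30–34: 5 × 0.0162 × 0.9273 = 0.07511
  35–39: 5 × 0.0008 × 0.9222 = 0.00369
  40–44: 5 × 0.0000 × 0.9081 = 0.00000
  45–49: 5 × 0.0000 × 0.9025 = 0.00000
Sum = 1.93726
NRR = 0.48309 × 1.93726 = 0.93587
An NRR under 1 implies long-run decline under these rates.

0.936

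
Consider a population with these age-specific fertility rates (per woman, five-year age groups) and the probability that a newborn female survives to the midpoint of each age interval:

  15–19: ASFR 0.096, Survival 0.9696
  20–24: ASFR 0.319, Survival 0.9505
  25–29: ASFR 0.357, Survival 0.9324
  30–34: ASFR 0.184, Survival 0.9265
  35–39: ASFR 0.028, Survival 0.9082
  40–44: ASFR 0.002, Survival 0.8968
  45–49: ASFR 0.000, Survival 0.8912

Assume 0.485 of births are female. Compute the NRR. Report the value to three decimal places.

2.248

Proportion female at birth = 0.485.
Each age group contributes 5 × ASFR × survival:
  15–19: 5 × 0.096 × 0.9696 = 0.46541
  20–24: 5 × 0.319 × 0.9505 = 1.51605
  25–29: 5 × 0.357 × 0.9324 = 1.66433
  30–34: 5 × 0.184 × 0.9265 = 0.85238
  35–39: 5 × 0.028 × 0.9082 = 0.12715
  40–44: 5 × 0.002 × 0.8968 = 0.00897
  45–49: 5 × 0.000 × 0.8912 = 0.00000
Sum = 4.63429
NRR = 0.485 × 4.63429 = 2.24763
NRR > 1, so each generation more than replaces itself.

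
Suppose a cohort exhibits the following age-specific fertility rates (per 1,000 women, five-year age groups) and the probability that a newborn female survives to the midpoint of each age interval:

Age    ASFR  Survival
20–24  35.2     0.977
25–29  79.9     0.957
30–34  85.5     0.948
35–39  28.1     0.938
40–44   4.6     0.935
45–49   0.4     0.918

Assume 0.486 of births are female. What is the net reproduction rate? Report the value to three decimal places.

Proportion female at birth = 0.486.
Each age group contributes 5 × ASFR × survival:
  20–24: 5 × 35.2/1000 × 0.977 = 0.17195
  25–29: 5 × 79.9/1000 × 0.957 = 0.38232
  30–34: 5 × 85.5/1000 × 0.948 = 0.40527
  35–39: 5 × 28.1/1000 × 0.938 = 0.13179
  40–44: 5 × 4.6/1000 × 0.935 = 0.02151
  45–49: 5 × 0.4/1000 × 0.918 = 0.00184
Sum = 1.11468
NRR = 0.486 × 1.11468 = 0.54173

0.542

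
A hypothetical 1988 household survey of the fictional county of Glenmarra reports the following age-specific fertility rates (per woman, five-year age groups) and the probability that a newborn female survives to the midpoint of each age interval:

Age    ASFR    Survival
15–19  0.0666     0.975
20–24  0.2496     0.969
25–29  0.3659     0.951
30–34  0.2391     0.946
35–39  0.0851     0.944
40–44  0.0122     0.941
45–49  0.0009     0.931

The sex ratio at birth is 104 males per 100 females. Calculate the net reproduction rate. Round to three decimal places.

Proportion female at birth = 100 / (100 + 104) = 0.49020.
Per-age-group product (5 × ASFR × survival probability):
  15–19: 5 × 0.0666 × 0.975 = 0.32468
  20–24: 5 × 0.2496 × 0.969 = 1.20931
  25–29: 5 × 0.3659 × 0.951 = 1.73985
  30–34: 5 × 0.2391 × 0.946 = 1.13094
  35–39: 5 × 0.0851 × 0.944 = 0.40167
  40–44: 5 × 0.0122 × 0.941 = 0.05740
  45–49: 5 × 0.0009 × 0.931 = 0.00419
Sum = 4.86804
NRR = 0.49020 × 4.86804 = 2.38631
An NRR exceeding 1 indicates intrinsic growth under these rates.

2.386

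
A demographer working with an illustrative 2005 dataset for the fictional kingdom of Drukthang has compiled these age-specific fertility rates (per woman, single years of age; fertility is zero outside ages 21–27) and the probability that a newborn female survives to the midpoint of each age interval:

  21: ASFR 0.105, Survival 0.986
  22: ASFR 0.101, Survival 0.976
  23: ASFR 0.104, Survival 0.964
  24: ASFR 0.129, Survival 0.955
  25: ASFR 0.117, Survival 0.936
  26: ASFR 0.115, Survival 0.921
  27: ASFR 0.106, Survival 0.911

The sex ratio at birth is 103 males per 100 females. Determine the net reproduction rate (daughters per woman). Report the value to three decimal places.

Proportion female at birth = 100 / (100 + 103) = 0.49261.
Each age group contributes 1 × ASFR × survival:
  21: 1 × 0.105 × 0.986 = 0.10353
  22: 1 × 0.101 × 0.976 = 0.09858
  23: 1 × 0.104 × 0.964 = 0.10026
  24: 1 × 0.129 × 0.955 = 0.12320
  25: 1 × 0.117 × 0.936 = 0.10951
  26: 1 × 0.115 × 0.921 = 0.10592
  27: 1 × 0.106 × 0.911 = 0.09657
Sum = 0.73757
NRR = 0.49261 × 0.73757 = 0.36333

0.363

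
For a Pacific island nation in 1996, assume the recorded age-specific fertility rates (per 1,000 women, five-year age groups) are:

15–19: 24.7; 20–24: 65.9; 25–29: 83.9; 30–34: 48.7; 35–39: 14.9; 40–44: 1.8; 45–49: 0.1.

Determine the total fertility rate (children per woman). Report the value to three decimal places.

Sum of ASFRs = 24.7 + 65.9 + 83.9 + 48.7 + 14.9 + 1.8 + 0.1 = 240.0
TFR = 5 × 240.0 / 1000 = 1.2

1.200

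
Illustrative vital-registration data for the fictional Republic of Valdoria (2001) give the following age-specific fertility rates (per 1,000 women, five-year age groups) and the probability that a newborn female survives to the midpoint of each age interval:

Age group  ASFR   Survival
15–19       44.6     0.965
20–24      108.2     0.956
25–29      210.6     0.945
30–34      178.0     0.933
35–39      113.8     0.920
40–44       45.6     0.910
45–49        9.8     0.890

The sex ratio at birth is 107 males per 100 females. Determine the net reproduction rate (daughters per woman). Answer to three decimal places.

1.610

Proportion female at birth = 100 / (100 + 107) = 0.48309.
Per-age-group product (5 × ASFR × survival probability):
  15–19: 5 × 44.6/1000 × 0.965 = 0.21520
  20–24: 5 × 108.2/1000 × 0.956 = 0.51720
  25–29: 5 × 210.6/1000 × 0.945 = 0.99509
  30–34: 5 × 178.0/1000 × 0.933 = 0.83037
  35–39: 5 × 113.8/1000 × 0.920 = 0.52348
  40–44: 5 × 45.6/1000 × 0.910 = 0.20748
  45–49: 5 × 9.8/1000 × 0.890 = 0.04361
Sum = 3.33243
NRR = 0.48309 × 3.33243 = 1.60986
With NRR above 1 the population is above replacement fertility.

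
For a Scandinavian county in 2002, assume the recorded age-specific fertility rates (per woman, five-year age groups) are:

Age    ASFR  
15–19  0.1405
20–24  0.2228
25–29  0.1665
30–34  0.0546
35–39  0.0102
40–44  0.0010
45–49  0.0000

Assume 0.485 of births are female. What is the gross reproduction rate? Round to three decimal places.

1.444

Proportion female at birth = 0.485.
Sum of ASFRs = 0.1405 + 0.2228 + 0.1665 + 0.0546 + 0.0102 + 0.0010 + 0.0000 = 0.5956
TFR = 5 × 0.5956 = 2.978
GRR = 0.485 × 2.978 = 1.44433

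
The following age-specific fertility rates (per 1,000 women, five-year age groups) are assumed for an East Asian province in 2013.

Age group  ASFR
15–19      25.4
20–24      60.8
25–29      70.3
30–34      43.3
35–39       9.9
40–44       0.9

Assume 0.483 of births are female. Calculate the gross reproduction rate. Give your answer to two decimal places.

0.51

Proportion female at birth = 0.483.
Sum of ASFRs = 25.4 + 60.8 + 70.3 + 43.3 + 9.9 + 0.9 = 210.6
TFR = 5 × 210.6 / 1000 = 1.053
GRR = 0.483 × 1.053 = 0.50860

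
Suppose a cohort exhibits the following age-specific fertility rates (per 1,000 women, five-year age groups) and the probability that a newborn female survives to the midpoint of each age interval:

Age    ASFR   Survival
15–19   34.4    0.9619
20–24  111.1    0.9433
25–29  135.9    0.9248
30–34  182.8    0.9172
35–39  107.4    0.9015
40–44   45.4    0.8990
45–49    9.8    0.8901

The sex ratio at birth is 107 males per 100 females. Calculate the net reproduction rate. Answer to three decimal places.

Proportion female at birth = 100 / (100 + 107) = 0.48309.
Weighting each age-specific rate by interval width and survival:
  15–19: 5 × 34.4/1000 × 0.9619 = 0.16545
  20–24: 5 × 111.1/1000 × 0.9433 = 0.52400
  25–29: 5 × 135.9/1000 × 0.9248 = 0.62840
  30–34: 5 × 182.8/1000 × 0.9172 = 0.83832
  35–39: 5 × 107.4/1000 × 0.9015 = 0.48411
  40–44: 5 × 45.4/1000 × 0.8990 = 0.20407
  45–49: 5 × 9.8/1000 × 0.8901 = 0.04361
Sum = 2.88796
NRR = 0.48309 × 2.88796 = 1.39514

1.395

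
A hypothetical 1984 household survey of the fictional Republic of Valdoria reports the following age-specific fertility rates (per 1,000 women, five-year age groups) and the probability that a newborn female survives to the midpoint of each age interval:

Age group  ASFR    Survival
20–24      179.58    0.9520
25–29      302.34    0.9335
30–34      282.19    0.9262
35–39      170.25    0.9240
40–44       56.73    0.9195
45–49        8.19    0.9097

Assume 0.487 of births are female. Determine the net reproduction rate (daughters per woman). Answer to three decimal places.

Proportion female at birth = 0.487.
Weighting each age-specific rate by interval width and survival:
  20–24: 5 × 179.58/1000 × 0.9520 = 0.85480
  25–29: 5 × 302.34/1000 × 0.9335 = 1.41117
  30–34: 5 × 282.19/1000 × 0.9262 = 1.30682
  35–39: 5 × 170.25/1000 × 0.9240 = 0.78656
  40–44: 5 × 56.73/1000 × 0.9195 = 0.26082
  45–49: 5 × 8.19/1000 × 0.9097 = 0.03725
Sum = 4.65742
NRR = 0.487 × 4.65742 = 2.26816

2.268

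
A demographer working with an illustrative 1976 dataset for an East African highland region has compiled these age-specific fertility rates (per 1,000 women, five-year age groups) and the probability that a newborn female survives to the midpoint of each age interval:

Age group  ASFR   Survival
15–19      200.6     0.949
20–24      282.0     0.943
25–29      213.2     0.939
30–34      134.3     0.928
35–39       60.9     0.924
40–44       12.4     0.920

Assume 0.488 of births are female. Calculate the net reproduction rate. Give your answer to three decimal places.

2.071

Proportion female at birth = 0.488.
Per-age-group product (5 × ASFR × survival probability):
  15–19: 5 × 200.6/1000 × 0.949 = 0.95185
  20–24: 5 × 282.0/1000 × 0.943 = 1.32963
  25–29: 5 × 213.2/1000 × 0.939 = 1.00097
  30–34: 5 × 134.3/1000 × 0.928 = 0.62315
  35–39: 5 × 60.9/1000 × 0.924 = 0.28136
  40–44: 5 × 12.4/1000 × 0.920 = 0.05704
Sum = 4.24400
NRR = 0.488 × 4.24400 = 2.07107
An NRR exceeding 1 indicates intrinsic growth under these rates.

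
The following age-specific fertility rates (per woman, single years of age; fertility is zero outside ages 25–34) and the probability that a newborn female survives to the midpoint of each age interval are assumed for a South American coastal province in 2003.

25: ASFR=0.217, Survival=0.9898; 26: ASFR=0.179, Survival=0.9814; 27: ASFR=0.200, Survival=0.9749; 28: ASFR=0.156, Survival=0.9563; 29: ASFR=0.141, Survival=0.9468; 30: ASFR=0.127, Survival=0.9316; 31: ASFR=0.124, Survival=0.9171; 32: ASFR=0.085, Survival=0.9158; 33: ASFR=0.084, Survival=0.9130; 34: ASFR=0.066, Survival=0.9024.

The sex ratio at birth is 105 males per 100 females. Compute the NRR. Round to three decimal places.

Proportion female at birth = 100 / (100 + 105) = 0.48780.
Per-age-group product (1 × ASFR × survival probability):
  25: 1 × 0.217 × 0.9898 = 0.21479
  26: 1 × 0.179 × 0.9814 = 0.17567
  27: 1 × 0.200 × 0.9749 = 0.19498
  28: 1 × 0.156 × 0.9563 = 0.14918
  29: 1 × 0.141 × 0.9468 = 0.13350
  30: 1 × 0.127 × 0.9316 = 0.11831
  31: 1 × 0.124 × 0.9171 = 0.11372
  32: 1 × 0.085 × 0.9158 = 0.07784
  33: 1 × 0.084 × 0.9130 = 0.07669
  34: 1 × 0.066 × 0.9024 = 0.05956
Sum = 1.31424
NRR = 0.48780 × 1.31424 = 0.64109

0.641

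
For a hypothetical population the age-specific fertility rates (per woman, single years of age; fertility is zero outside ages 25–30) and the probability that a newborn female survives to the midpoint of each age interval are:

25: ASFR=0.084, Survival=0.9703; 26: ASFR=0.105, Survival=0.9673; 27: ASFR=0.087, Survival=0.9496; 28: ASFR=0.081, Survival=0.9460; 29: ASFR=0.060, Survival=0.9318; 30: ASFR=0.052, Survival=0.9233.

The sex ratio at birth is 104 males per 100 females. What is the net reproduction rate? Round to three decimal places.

Proportion female at birth = 100 / (100 + 104) = 0.49020.
Each age group contributes 1 × ASFR × survival:
  25: 1 × 0.084 × 0.9703 = 0.08151
  26: 1 × 0.105 × 0.9673 = 0.10157
  27: 1 × 0.087 × 0.9496 = 0.08262
  28: 1 × 0.081 × 0.9460 = 0.07663
  29: 1 × 0.060 × 0.9318 = 0.05591
  30: 1 × 0.052 × 0.9233 = 0.04801
Sum = 0.44625
NRR = 0.49020 × 0.44625 = 0.21875
An NRR under 1 implies long-run decline under these rates.

0.219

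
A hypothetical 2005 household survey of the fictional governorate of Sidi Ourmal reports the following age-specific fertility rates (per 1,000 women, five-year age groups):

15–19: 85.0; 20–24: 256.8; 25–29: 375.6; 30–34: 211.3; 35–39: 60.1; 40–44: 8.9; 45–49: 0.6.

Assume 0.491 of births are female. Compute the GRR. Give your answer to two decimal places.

2.45

Proportion female at birth = 0.491.
Sum of ASFRs = 85.0 + 256.8 + 375.6 + 211.3 + 60.1 + 8.9 + 0.6 = 998.3
TFR = 5 × 998.3 / 1000 = 4.9915
GRR = 0.491 × 4.9915 = 2.45083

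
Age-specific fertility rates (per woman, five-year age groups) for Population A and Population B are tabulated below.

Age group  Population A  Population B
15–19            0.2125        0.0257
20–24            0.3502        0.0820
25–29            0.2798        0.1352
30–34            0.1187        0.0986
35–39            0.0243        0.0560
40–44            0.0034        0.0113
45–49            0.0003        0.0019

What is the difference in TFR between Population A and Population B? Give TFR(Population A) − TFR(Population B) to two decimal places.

2.89

Population A:
  Sum of ASFRs = 0.2125 + 0.3502 + 0.2798 + 0.1187 + 0.0243 + 0.0034 + 0.0003 = 0.9892
  TFR = 5 × 0.9892 = 4.946
Population B:
  Sum of ASFRs = 0.0257 + 0.0820 + 0.1352 + 0.0986 + 0.0560 + 0.0113 + 0.0019 = 0.4107
  TFR = 5 × 0.4107 = 2.0535
Difference = 4.946 − 2.0535 = 2.8925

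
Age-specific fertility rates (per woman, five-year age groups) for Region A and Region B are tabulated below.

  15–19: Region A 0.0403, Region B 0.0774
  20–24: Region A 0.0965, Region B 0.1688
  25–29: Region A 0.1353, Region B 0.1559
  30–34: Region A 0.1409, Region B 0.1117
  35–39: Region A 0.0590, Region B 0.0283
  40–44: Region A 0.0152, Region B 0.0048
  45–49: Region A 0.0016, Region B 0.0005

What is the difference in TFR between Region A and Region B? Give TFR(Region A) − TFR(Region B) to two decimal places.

-0.29

Region A:
  Sum of ASFRs = 0.0403 + 0.0965 + 0.1353 + 0.1409 + 0.0590 + 0.0152 + 0.0016 = 0.4888
  TFR = 5 × 0.4888 = 2.444
Region B:
  Sum of ASFRs = 0.0774 + 0.1688 + 0.1559 + 0.1117 + 0.0283 + 0.0048 + 0.0005 = 0.5474
  TFR = 5 × 0.5474 = 2.737
Difference = 2.444 − 2.737 = -0.293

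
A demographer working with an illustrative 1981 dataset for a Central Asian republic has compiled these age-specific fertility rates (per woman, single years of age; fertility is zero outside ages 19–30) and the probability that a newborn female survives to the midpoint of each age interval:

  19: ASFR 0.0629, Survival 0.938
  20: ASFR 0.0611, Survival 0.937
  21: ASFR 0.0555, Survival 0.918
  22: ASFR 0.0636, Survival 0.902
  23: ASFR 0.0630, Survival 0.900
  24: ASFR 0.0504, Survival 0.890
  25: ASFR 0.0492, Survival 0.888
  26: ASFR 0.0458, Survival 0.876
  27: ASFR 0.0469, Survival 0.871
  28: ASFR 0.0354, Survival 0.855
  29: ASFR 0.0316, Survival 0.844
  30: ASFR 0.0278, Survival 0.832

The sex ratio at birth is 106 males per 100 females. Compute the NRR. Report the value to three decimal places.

Proportion female at birth = 100 / (100 + 106) = 0.48544.
Weighting each age-specific rate by interval width and survival:
  19: 1 × 0.0629 × 0.938 = 0.05900
  20: 1 × 0.0611 × 0.937 = 0.05725
  21: 1 × 0.0555 × 0.918 = 0.05095
  22: 1 × 0.0636 × 0.902 = 0.05737
  23: 1 × 0.0630 × 0.900 = 0.05670
  24: 1 × 0.0504 × 0.890 = 0.04486
  25: 1 × 0.0492 × 0.888 = 0.04369
  26: 1 × 0.0458 × 0.876 = 0.04012
  27: 1 × 0.0469 × 0.871 = 0.04085
  28: 1 × 0.0354 × 0.855 = 0.03027
  29: 1 × 0.0316 × 0.844 = 0.02667
  30: 1 × 0.0278 × 0.832 = 0.02313
Sum = 0.53086
NRR = 0.48544 × 0.53086 = 0.25770
An NRR under 1 implies long-run decline under these rates.

0.258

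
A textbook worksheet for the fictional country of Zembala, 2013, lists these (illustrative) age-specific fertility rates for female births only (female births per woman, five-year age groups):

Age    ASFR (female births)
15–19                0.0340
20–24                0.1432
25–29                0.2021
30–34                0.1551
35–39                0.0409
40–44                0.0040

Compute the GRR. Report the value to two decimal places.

2.90

Sum of female ASFRs = 0.0340 + 0.1432 + 0.2021 + 0.1551 + 0.0409 + 0.0040 = 0.5793
GRR = 5 × 0.5793 = 2.8965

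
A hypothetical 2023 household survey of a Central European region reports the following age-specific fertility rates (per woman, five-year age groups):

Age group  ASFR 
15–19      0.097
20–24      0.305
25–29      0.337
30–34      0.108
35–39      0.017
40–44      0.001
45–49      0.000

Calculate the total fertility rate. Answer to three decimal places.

4.325

Sum of ASFRs = 0.097 + 0.305 + 0.337 + 0.108 + 0.017 + 0.001 + 0.000 = 0.865
TFR = 5 × 0.865 = 4.325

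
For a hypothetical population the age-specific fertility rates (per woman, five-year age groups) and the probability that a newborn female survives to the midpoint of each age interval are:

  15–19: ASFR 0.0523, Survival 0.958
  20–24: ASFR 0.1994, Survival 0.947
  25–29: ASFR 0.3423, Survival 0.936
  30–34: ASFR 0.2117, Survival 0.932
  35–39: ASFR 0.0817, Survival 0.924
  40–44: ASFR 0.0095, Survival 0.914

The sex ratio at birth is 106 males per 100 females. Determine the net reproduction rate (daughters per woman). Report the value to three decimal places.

2.041

Proportion female at birth = 100 / (100 + 106) = 0.48544.
Each age group contributes 5 × ASFR × survival:
  15–19: 5 × 0.0523 × 0.958 = 0.25052
  20–24: 5 × 0.1994 × 0.947 = 0.94416
  25–29: 5 × 0.3423 × 0.936 = 1.60196
  30–34: 5 × 0.2117 × 0.932 = 0.98652
  35–39: 5 × 0.0817 × 0.924 = 0.37745
  40–44: 5 × 0.0095 × 0.914 = 0.04342
Sum = 4.20403
NRR = 0.48544 × 4.20403 = 2.04080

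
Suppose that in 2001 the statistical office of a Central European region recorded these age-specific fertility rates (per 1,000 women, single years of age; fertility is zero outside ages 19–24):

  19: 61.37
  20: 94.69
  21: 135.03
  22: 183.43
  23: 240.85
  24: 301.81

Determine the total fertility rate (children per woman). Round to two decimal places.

1.02

Sum of ASFRs = 61.37 + 94.69 + 135.03 + 183.43 + 240.85 + 301.81 = 1017.18
TFR = 1017.18 / 1000 = 1.01718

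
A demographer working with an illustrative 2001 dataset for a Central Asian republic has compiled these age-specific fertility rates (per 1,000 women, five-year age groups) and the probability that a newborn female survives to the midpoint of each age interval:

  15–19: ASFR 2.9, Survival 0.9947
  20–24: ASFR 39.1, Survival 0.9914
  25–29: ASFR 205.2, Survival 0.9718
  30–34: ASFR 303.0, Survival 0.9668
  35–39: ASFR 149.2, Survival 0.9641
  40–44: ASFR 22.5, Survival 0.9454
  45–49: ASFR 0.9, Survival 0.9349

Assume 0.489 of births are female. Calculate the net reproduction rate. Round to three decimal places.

Proportion female at birth = 0.489.
Per-age-group product (5 × ASFR × survival probability):
  15–19: 5 × 2.9/1000 × 0.9947 = 0.01442
  20–24: 5 × 39.1/1000 × 0.9914 = 0.19382
  25–29: 5 × 205.2/1000 × 0.9718 = 0.99707
  30–34: 5 × 303.0/1000 × 0.9668 = 1.46470
  35–39: 5 × 149.2/1000 × 0.9641 = 0.71922
  40–44: 5 × 22.5/1000 × 0.9454 = 0.10636
  45–49: 5 × 0.9/1000 × 0.9349 = 0.00421
Sum = 3.49980
NRR = 0.489 × 3.49980 = 1.71140

1.711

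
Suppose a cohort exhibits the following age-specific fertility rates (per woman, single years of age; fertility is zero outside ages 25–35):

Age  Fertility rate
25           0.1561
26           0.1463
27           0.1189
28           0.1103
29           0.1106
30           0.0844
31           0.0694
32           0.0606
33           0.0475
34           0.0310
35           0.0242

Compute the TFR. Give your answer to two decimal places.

0.96

Sum of ASFRs = 0.1561 + 0.1463 + 0.1189 + 0.1103 + 0.1106 + 0.0844 + 0.0694 + 0.0606 + 0.0475 + 0.0310 + 0.0242 = 0.9593
TFR = 0.9593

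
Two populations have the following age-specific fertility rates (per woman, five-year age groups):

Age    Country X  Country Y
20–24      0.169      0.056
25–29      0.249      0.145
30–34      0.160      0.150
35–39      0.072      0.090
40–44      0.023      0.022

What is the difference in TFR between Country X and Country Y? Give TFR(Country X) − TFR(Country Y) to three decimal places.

Country X:
  Sum of ASFRs = 0.169 + 0.249 + 0.160 + 0.072 + 0.023 = 0.673
  TFR = 5 × 0.673 = 3.365
Country Y:
  Sum of ASFRs = 0.056 + 0.145 + 0.150 + 0.090 + 0.022 = 0.463
  TFR = 5 × 0.463 = 2.315
Difference = 3.365 − 2.315 = 1.05

1.050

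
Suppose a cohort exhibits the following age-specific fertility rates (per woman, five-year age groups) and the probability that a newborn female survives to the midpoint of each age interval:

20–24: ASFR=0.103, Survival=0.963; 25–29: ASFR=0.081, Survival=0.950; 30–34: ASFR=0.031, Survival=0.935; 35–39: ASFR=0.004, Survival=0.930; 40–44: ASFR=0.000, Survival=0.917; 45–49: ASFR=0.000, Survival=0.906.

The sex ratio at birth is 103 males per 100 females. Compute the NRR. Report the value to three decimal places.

0.514

Proportion female at birth = 100 / (100 + 103) = 0.49261.
Each age group contributes 5 × ASFR × survival:
  20–24: 5 × 0.103 × 0.963 = 0.49595
  25–29: 5 × 0.081 × 0.950 = 0.38475
  30–34: 5 × 0.031 × 0.935 = 0.14493
  35–39: 5 × 0.004 × 0.930 = 0.01860
  40–44: 5 × 0.000 × 0.917 = 0.00000
  45–49: 5 × 0.000 × 0.906 = 0.00000
Sum = 1.04423
NRR = 0.49261 × 1.04423 = 0.51440
With NRR below 1 the population is below replacement fertility.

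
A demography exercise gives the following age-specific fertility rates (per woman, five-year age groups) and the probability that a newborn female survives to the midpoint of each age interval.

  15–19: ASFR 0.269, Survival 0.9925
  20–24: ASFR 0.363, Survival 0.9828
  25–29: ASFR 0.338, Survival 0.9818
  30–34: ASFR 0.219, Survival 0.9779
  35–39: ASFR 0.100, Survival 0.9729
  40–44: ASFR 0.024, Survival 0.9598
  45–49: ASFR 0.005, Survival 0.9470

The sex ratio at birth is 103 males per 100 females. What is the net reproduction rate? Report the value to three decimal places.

Proportion female at birth = 100 / (100 + 103) = 0.49261.
Per-age-group product (5 × ASFR × survival probability):
  15–19: 5 × 0.269 × 0.9925 = 1.33491
  20–24: 5 × 0.363 × 0.9828 = 1.78378
  25–29: 5 × 0.338 × 0.9818 = 1.65924
  30–34: 5 × 0.219 × 0.9779 = 1.07080
  35–39: 5 × 0.100 × 0.9729 = 0.48645
  40–44: 5 × 0.024 × 0.9598 = 0.11518
  45–49: 5 × 0.005 × 0.9470 = 0.02368
Sum = 6.47404
NRR = 0.49261 × 6.47404 = 3.18918
With NRR above 1 the population is above replacement fertility.

3.189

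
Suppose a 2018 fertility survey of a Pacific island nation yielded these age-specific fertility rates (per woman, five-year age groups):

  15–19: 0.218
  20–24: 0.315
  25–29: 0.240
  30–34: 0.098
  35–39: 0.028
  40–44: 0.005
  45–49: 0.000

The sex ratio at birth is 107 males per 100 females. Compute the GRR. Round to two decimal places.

2.18

Proportion female at birth = 100 / (100 + 107) = 0.48309.
Sum of ASFRs = 0.218 + 0.315 + 0.240 + 0.098 + 0.028 + 0.005 + 0.000 = 0.904
TFR = 5 × 0.904 = 4.52
GRR = 0.48309 × 4.52 = 2.18357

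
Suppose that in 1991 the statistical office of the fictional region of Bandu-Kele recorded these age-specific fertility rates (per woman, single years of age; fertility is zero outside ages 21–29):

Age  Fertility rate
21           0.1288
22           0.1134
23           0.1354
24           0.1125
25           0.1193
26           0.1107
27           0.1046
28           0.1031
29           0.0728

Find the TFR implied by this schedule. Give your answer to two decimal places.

Sum of ASFRs = 0.1288 + 0.1134 + 0.1354 + 0.1125 + 0.1193 + 0.1107 + 0.1046 + 0.1031 + 0.0728 = 1.0006
TFR = 1.0006

1.00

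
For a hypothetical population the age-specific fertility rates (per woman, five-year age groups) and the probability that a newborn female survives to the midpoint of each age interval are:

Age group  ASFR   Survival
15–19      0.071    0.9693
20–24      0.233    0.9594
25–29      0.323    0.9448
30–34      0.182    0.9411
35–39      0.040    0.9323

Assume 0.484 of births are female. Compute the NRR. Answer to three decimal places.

Proportion female at birth = 0.484.
Each age group contributes 5 × ASFR × survival:
  15–19: 5 × 0.071 × 0.9693 = 0.34410
  20–24: 5 × 0.233 × 0.9594 = 1.11770
  25–29: 5 × 0.323 × 0.9448 = 1.52585
  30–34: 5 × 0.182 × 0.9411 = 0.85640
  35–39: 5 × 0.040 × 0.9323 = 0.18646
Sum = 4.03051
NRR = 0.484 × 4.03051 = 1.95077

1.951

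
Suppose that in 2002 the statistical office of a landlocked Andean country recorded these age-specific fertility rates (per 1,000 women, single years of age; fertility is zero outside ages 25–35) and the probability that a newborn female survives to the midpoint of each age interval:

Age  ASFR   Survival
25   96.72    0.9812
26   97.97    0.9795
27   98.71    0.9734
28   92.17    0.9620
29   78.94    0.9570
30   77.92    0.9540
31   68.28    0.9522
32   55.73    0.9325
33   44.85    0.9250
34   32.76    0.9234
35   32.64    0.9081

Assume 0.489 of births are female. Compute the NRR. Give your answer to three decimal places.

0.364

Proportion female at birth = 0.489.
Survival-weighted fertility by age (1·fₓ·Sₓ):
  25: 1 × 96.72/1000 × 0.9812 = 0.09490
  26: 1 × 97.97/1000 × 0.9795 = 0.09596
  27: 1 × 98.71/1000 × 0.9734 = 0.09608
  28: 1 × 92.17/1000 × 0.9620 = 0.08867
  29: 1 × 78.94/1000 × 0.9570 = 0.07555
  30: 1 × 77.92/1000 × 0.9540 = 0.07434
  31: 1 × 68.28/1000 × 0.9522 = 0.06502
  32: 1 × 55.73/1000 × 0.9325 = 0.05197
  33: 1 × 44.85/1000 × 0.9250 = 0.04149
  34: 1 × 32.76/1000 × 0.9234 = 0.03025
  35: 1 × 32.64/1000 × 0.9081 = 0.02964
Sum = 0.74387
NRR = 0.489 × 0.74387 = 0.36375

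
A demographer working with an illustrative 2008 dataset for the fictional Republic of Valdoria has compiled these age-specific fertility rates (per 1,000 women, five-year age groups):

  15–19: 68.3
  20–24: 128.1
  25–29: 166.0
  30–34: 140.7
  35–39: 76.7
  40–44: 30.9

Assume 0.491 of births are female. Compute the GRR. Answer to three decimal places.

1.499

Proportion female at birth = 0.491.
Sum of ASFRs = 68.3 + 128.1 + 166.0 + 140.7 + 76.7 + 30.9 = 610.7
TFR = 5 × 610.7 / 1000 = 3.0535
GRR = 0.491 × 3.0535 = 1.49927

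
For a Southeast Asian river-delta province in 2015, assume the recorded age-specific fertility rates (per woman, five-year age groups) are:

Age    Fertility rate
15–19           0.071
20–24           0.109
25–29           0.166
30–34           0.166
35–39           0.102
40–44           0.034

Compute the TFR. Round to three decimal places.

Sum of ASFRs = 0.071 + 0.109 + 0.166 + 0.166 + 0.102 + 0.034 = 0.648
TFR = 5 × 0.648 = 3.24

3.240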